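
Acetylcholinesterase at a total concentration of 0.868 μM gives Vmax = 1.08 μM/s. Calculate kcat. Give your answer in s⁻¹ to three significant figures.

kcat = Vmax/[E]total = 1.08 μM/s / 0.868 μM = 1.24 s⁻¹.

1.24 s⁻¹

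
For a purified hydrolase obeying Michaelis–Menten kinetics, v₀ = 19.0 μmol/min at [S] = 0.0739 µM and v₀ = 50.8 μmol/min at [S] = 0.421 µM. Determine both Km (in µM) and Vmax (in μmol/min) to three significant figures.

From v = Vmax[S]/(Km+[S]), each point gives Vmax = v(Km+[S])/[S].
Equating: 19.0(Km+0.0739)/0.0739 = 50.8(Km+0.421)/0.421.
257.1·Km + 19.0 = 120.7·Km + 50.8, so (257.1 − 120.7)·Km = 50.8 − 19.0.
Km = 31.80/136.4 = 0.233 µM; then Vmax = 19.0(0.233+0.0739)/0.0739 = 78.9 μmol/min.

Km = 0.233 µM; Vmax = 78.9 μmol/min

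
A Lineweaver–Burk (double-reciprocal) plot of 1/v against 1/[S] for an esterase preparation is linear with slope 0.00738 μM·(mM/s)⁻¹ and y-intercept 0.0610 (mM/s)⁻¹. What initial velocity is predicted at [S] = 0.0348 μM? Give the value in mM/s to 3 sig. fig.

3.66 mM/s

The y-intercept is 1/Vmax, so Vmax = 1/0.0610 = 16.4 mM/s.
The slope is Km/Vmax, so Km = 0.00738 × 16.4 = 0.121 μM.
Then v = 16.4 × 0.0348/(0.121 + 0.0348) = 3.66 mM/s.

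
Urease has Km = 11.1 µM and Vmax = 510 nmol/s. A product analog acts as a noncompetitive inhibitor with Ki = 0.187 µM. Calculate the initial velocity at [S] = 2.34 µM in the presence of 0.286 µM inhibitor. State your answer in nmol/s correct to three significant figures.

35.1 nmol/s

With α = 1 + [I]/Ki = 1 + 0.286/0.187 = 2.529, the noncompetitive rate law is v = (Vmax/α)·[S] / (Km + [S]).
v = (510/2.529)×2.34 / (11.1 + 2.34) = 471.8/13.44 = 35.1 nmol/s.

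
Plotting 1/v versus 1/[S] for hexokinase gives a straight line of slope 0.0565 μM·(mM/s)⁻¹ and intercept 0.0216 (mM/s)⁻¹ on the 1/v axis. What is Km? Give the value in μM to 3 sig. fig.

2.62 μM

y-intercept = 1/Vmax ⇒ Vmax = 46.3 mM/s; slope = Km/Vmax ⇒ Km = slope × Vmax.
Km = 0.0565 × 46.3 = 2.62 μM.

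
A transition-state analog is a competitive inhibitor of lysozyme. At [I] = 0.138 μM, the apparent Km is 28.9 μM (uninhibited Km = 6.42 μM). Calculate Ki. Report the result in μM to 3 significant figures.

0.0394 μM

Competitive: Km,app = α·Km with α = 1 + [I]/Ki.
α = Km,app/Km = 28.9/6.42 = 4.502.
Since α = 1 + [I]/Ki, [I]/Ki = 4.502 − 1 = 3.502 and Ki = 0.138/3.502 = 0.0394 μM.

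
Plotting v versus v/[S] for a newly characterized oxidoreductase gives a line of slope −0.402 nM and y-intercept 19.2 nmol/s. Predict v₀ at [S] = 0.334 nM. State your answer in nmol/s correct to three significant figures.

In the Eadie–Hofstee form v = Vmax − Km·(v/[S]), the slope is −Km and the intercept is Vmax, so Km = 0.402 nM and Vmax = 19.2 nmol/s.
v = 19.2 × 0.334/(0.402 + 0.334) = 8.71 nmol/s.

8.71 nmol/s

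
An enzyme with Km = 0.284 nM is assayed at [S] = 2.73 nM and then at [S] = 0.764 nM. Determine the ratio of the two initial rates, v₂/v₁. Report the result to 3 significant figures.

The fractional saturations are [S]/(Km+[S]) = 2.73/3.014 = 0.9058 and 0.764/1.048 = 0.7290.
v₂/v₁ is just their ratio: 0.7290/0.9058 = 0.805.

0.805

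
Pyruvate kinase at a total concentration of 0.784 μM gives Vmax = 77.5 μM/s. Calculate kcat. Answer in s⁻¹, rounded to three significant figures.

98.9 s⁻¹

kcat = Vmax/[E]total = 77.5 μM/s / 0.784 μM = 98.9 s⁻¹.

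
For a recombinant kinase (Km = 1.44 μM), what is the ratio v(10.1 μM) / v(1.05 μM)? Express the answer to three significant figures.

2.08

Since Vmax cancels, v₂/v₁ = [S]₂(Km+[S]₁) / [S]₁(Km+[S]₂).
= 10.1×(1.44+1.05) / (1.05×(1.44+10.1)) = 25.15/12.12 = 2.08.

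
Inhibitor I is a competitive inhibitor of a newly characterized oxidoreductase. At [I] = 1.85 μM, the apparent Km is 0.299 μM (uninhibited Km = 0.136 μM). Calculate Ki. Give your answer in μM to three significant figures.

1.54 μM

Competitive: Km,app = α·Km with α = 1 + [I]/Ki.
α = Km,app/Km = 0.299/0.136 = 2.199.
Ki = [I]/(α − 1) = 1.85/1.199 = 1.54 μM.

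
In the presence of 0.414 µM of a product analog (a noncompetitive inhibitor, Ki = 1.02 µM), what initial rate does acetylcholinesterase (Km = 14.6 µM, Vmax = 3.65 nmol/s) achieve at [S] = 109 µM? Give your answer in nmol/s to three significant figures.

With α = 1 + [I]/Ki = 1 + 0.414/1.02 = 1.406, the noncompetitive rate law is v = (Vmax/α)·[S] / (Km + [S]).
v = (3.65/1.406)×109 / (14.6 + 109) = 283.0/123.6 = 2.29 nmol/s.

2.29 nmol/s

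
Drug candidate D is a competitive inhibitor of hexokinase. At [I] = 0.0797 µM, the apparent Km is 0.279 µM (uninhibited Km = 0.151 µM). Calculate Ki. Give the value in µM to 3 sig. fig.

0.0940 µM

Competitive: Km,app = α·Km with α = 1 + [I]/Ki.
α = Km,app/Km = 0.279/0.151 = 1.848.
Ki = [I]/(α − 1) = 0.0797/0.8477 = 0.0940 µM.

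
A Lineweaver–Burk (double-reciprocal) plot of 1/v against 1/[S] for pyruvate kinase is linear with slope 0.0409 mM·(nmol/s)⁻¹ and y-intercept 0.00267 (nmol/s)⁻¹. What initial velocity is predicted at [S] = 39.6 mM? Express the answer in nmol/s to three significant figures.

The y-intercept is 1/Vmax, so Vmax = 1/0.00267 = 375 nmol/s.
The slope is Km/Vmax, so Km = 0.0409 × 375 = 15.3 mM.
Then v = 375 × 39.6/(15.3 + 39.6) = 270 nmol/s.

270 nmol/s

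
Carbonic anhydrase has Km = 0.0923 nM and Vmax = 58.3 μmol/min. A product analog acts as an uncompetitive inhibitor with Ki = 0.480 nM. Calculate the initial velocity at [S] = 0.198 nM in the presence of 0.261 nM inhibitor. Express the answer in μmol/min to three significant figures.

With α = 1 + [I]/Ki = 1 + 0.261/0.480 = 1.544, the uncompetitive rate law is v = (Vmax/α)·[S] / (Km/α + [S]).
v = (58.3/1.544)×0.198 / (0.0923/1.544 + 0.198) = 7.478/0.2578 = 29.0 μmol/min.

29.0 μmol/min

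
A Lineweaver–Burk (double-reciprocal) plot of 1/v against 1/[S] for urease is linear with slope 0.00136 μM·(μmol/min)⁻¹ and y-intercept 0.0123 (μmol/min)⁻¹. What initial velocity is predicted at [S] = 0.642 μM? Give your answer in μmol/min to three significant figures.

69.4 μmol/min

The y-intercept is 1/Vmax, so Vmax = 1/0.0123 = 81.3 μmol/min.
The slope is Km/Vmax, so Km = 0.00136 × 81.3 = 0.111 μM.
Then v = 81.3 × 0.642/(0.111 + 0.642) = 69.4 μmol/min.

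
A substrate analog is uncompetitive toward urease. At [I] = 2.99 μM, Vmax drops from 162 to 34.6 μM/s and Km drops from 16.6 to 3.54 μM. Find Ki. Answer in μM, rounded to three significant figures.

0.812 μM

Uncompetitive: Vmax,app = Vmax/α (and Km,app = Km/α) with α = 1 + [I]/Ki.
α = Vmax/Vmax,app = 162/34.6 = 4.682.
Ki = [I]/(α − 1) = 2.99/3.682 = 0.812 μM.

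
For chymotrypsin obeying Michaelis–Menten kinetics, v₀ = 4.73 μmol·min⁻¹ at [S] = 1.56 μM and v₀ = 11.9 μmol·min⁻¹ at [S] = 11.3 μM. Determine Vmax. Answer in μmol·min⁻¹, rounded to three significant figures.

In reciprocal form, 1/v = (Km/Vmax)·(1/[S]) + 1/Vmax. The two points give (1/[S], 1/v) = (0.6410, 0.2114) and (0.08850, 0.08403).
Slope = (0.2114 − 0.08403)/(0.6410 − 0.08850) = 0.2305; intercept = 0.2114 − 0.2305×0.6410 = 0.06363.
Vmax = 1/intercept = 15.7 μmol·min⁻¹; Km = slope × Vmax = 0.2305 × 15.7 = 3.62 μM.

15.7 μmol·min⁻¹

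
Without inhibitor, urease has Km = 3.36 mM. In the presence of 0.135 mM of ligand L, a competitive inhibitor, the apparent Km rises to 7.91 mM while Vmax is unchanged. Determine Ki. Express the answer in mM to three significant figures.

0.0997 mM

Competitive: Km,app = α·Km with α = 1 + [I]/Ki.
α = Km,app/Km = 7.91/3.36 = 2.354.
Ki = [I]/(α − 1) = 0.135/1.354 = 0.0997 mM.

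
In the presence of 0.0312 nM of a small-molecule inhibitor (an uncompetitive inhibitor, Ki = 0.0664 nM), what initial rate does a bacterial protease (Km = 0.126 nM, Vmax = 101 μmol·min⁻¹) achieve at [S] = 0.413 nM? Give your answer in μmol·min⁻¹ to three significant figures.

56.9 μmol·min⁻¹

With α = 1 + [I]/Ki = 1 + 0.0312/0.0664 = 1.470, the uncompetitive rate law is v = (Vmax/α)·[S] / (Km/α + [S]).
v = (101/1.470)×0.413 / (0.126/1.470 + 0.413) = 28.38/0.4987 = 56.9 μmol·min⁻¹.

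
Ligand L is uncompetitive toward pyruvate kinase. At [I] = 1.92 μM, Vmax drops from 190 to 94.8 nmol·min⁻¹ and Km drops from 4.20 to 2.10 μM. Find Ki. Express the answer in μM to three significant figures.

1.91 μM

Uncompetitive: Vmax,app = Vmax/α (and Km,app = Km/α) with α = 1 + [I]/Ki.
α = Vmax/Vmax,app = 190/94.8 = 2.004.
Since α = 1 + [I]/Ki, [I]/Ki = 2.004 − 1 = 1.004 and Ki = 1.92/1.004 = 1.91 μM.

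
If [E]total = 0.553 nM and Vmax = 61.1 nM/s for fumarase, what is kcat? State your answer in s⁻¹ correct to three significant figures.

110 s⁻¹

kcat = Vmax/[E]total = 61.1 nM/s / 0.553 nM = 110 s⁻¹.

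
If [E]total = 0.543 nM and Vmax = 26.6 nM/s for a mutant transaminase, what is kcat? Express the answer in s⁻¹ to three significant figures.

49.0 s⁻¹

kcat = Vmax/[E]total = 26.6 nM/s / 0.543 nM = 49.0 s⁻¹.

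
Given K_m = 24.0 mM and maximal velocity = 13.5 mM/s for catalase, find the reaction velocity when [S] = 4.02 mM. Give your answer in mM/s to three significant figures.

[S]/(Km+[S]) = 4.02/28.02 = 0.1435, the fractional saturation.
v = 0.1435 × Vmax = 0.1435 × 13.5 = 1.94 mM/s.

1.94 mM/s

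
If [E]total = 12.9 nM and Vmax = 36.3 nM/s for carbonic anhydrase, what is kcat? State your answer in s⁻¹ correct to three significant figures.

kcat = Vmax/[E]total = 36.3 nM/s / 12.9 nM = 2.81 s⁻¹.

2.81 s⁻¹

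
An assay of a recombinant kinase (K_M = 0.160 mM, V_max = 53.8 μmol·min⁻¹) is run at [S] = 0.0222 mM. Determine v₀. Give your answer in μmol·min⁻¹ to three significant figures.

6.56 μmol·min⁻¹

[S]/(Km+[S]) = 0.0222/0.1822 = 0.1218, the fractional saturation.
v = 0.1218 × Vmax = 0.1218 × 53.8 = 6.56 μmol·min⁻¹.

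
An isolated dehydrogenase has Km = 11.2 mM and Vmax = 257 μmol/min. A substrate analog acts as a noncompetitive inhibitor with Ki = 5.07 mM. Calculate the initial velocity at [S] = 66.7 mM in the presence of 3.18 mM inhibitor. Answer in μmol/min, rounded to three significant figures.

135 μmol/min

α = 1 + [I]/Ki = 1 + 3.18/5.07 = 1.627.
For a noncompetitive inhibitor, Vmax is reduced to Vmax/α while Km is unchanged: Km,app = 11.2 mM, Vmax,app = 158 μmol/min.
v = Vmax,app·[S]/(Km,app + [S]) = 158 × 66.7/(11.2 + 66.7) = 135 μmol/min.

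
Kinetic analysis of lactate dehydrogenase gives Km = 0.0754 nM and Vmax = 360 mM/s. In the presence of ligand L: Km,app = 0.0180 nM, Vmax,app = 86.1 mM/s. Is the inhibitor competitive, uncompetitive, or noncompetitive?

uncompetitive

Both Km and Vmax decrease by the same factor (~4.18-fold) — characteristic of uncompetitive inhibition.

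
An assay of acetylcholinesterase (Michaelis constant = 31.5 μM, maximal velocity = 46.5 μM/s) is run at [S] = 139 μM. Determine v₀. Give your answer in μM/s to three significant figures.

[S]/(Km+[S]) = 139/170.5 = 0.8152, the fractional saturation.
v = 0.8152 × Vmax = 0.8152 × 46.5 = 37.9 μM/s.

37.9 μM/s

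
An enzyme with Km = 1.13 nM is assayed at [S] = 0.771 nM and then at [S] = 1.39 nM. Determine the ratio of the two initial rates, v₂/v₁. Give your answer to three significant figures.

1.36

Since Vmax cancels, v₂/v₁ = [S]₂(Km+[S]₁) / [S]₁(Km+[S]₂).
= 1.39×(1.13+0.771) / (0.771×(1.13+1.39)) = 2.642/1.943 = 1.36.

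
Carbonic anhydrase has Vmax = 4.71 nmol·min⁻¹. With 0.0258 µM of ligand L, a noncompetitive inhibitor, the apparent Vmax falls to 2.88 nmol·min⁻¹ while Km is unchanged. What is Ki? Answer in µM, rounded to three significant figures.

Noncompetitive: Vmax,app = Vmax/α with α = 1 + [I]/Ki.
α = Vmax/Vmax,app = 4.71/2.88 = 1.635.
Since α = 1 + [I]/Ki, [I]/Ki = 1.635 − 1 = 0.6354 and Ki = 0.0258/0.6354 = 0.0406 µM.

0.0406 µM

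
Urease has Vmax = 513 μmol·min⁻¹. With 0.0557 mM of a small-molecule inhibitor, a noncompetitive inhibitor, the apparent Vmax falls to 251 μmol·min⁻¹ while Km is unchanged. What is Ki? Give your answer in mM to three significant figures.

0.0534 mM

Noncompetitive: Vmax,app = Vmax/α with α = 1 + [I]/Ki.
α = Vmax/Vmax,app = 513/251 = 2.044.
Since α = 1 + [I]/Ki, [I]/Ki = 2.044 − 1 = 1.044 and Ki = 0.0557/1.044 = 0.0534 mM.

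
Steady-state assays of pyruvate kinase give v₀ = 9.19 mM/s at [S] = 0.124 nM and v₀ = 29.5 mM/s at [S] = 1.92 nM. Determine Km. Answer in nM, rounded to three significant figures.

From v = Vmax[S]/(Km+[S]), each point gives Vmax = v(Km+[S])/[S].
Equating: 9.19(Km+0.124)/0.124 = 29.5(Km+1.92)/1.92.
74.11·Km + 9.19 = 15.36·Km + 29.5, so (74.11 − 15.36)·Km = 29.5 − 9.19.
Km = 20.31/58.75 = 0.346 nM; then Vmax = 9.19(0.346+0.124)/0.124 = 34.8 mM/s.

0.346 nM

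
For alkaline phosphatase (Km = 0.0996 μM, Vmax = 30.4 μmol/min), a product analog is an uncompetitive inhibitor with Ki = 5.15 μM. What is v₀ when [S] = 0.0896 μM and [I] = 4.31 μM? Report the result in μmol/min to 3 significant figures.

10.3 μmol/min

With α = 1 + [I]/Ki = 1 + 4.31/5.15 = 1.837, the uncompetitive rate law is v = (Vmax/α)·[S] / (Km/α + [S]).
v = (30.4/1.837)×0.0896 / (0.0996/1.837 + 0.0896) = 1.483/0.1438 = 10.3 μmol/min.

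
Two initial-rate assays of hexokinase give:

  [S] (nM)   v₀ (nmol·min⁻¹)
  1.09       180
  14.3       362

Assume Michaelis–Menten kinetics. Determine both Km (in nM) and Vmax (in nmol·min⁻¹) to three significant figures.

Km = 1.30 nM; Vmax = 395 nmol·min⁻¹

From v = Vmax[S]/(Km+[S]), each point gives Vmax = v(Km+[S])/[S].
Equating: 180(Km+1.09)/1.09 = 362(Km+14.3)/14.3.
165.1·Km + 180 = 25.31·Km + 362, so (165.1 − 25.31)·Km = 362 − 180.
Km = 182.0/139.8 = 1.30 nM; then Vmax = 180(1.30+1.09)/1.09 = 395 nmol·min⁻¹.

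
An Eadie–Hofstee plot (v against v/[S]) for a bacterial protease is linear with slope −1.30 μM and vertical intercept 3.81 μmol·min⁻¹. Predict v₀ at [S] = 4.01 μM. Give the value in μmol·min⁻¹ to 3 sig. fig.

2.88 μmol·min⁻¹

In the Eadie–Hofstee form v = Vmax − Km·(v/[S]), the slope is −Km and the intercept is Vmax, so Km = 1.30 μM and Vmax = 3.81 μmol·min⁻¹.
v = 3.81 × 4.01/(1.30 + 4.01) = 2.88 μmol·min⁻¹.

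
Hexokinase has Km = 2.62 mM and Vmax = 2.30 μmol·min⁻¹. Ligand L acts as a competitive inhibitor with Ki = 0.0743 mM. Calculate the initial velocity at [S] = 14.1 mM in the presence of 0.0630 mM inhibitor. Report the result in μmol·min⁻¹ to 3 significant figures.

α = 1 + [I]/Ki = 1 + 0.0630/0.0743 = 1.848.
For a competitive inhibitor, Vmax is unchanged and the apparent Km becomes α·Km: Km,app = 4.84 mM, Vmax,app = 2.30 μmol·min⁻¹.
v = Vmax,app·[S]/(Km,app + [S]) = 2.30 × 14.1/(4.84 + 14.1) = 1.71 μmol·min⁻¹.

1.71 μmol·min⁻¹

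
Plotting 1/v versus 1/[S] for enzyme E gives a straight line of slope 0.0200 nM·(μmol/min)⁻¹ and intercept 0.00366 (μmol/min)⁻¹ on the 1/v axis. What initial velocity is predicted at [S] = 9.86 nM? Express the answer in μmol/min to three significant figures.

The y-intercept is 1/Vmax, so Vmax = 1/0.00366 = 273 μmol/min.
The slope is Km/Vmax, so Km = 0.0200 × 273 = 5.46 nM.
Then v = 273 × 9.86/(5.46 + 9.86) = 176 μmol/min.

176 μmol/min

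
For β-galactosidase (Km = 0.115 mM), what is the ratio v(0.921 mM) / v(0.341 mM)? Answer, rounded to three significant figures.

1.19

Since Vmax cancels, v₂/v₁ = [S]₂(Km+[S]₁) / [S]₁(Km+[S]₂).
= 0.921×(0.115+0.341) / (0.341×(0.115+0.921)) = 0.4200/0.3533 = 1.19.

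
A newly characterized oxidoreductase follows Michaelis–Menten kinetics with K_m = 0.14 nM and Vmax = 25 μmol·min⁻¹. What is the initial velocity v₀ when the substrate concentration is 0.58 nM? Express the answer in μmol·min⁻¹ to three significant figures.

20.1 μmol·min⁻¹

[S]/(Km+[S]) = 0.58/0.7200 = 0.8056, the fractional saturation.
v = 0.8056 × Vmax = 0.8056 × 25 = 20.1 μmol·min⁻¹.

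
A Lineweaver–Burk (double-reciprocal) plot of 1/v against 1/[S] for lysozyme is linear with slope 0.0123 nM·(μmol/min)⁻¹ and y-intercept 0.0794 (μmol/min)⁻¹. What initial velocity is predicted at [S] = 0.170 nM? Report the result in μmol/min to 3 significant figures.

6.59 μmol/min

The y-intercept is 1/Vmax, so Vmax = 1/0.0794 = 12.6 μmol/min.
The slope is Km/Vmax, so Km = 0.0123 × 12.6 = 0.155 nM.
Then v = 12.6 × 0.170/(0.155 + 0.170) = 6.59 μmol/min.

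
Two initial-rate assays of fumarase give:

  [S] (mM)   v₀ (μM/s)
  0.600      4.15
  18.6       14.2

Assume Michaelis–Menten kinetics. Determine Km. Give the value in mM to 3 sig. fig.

In reciprocal form, 1/v = (Km/Vmax)·(1/[S]) + 1/Vmax. The two points give (1/[S], 1/v) = (1.667, 0.2410) and (0.05376, 0.07042).
Slope = (0.2410 − 0.07042)/(1.667 − 0.05376) = 0.1057; intercept = 0.2410 − 0.1057×1.667 = 0.06474.
Vmax = 1/intercept = 15.4 μM/s; Km = slope × Vmax = 0.1057 × 15.4 = 1.63 mM.

1.63 mM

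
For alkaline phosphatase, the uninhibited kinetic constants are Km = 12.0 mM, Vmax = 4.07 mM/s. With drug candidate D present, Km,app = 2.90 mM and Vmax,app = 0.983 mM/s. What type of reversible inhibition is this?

uncompetitive

Both Km and Vmax decrease by the same factor (~4.14-fold) — characteristic of uncompetitive inhibition.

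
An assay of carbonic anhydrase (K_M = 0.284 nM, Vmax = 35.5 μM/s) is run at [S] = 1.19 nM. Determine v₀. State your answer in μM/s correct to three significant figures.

v = Vmax·[S]/(Km + [S]) = 35.5 × 1.19 / (0.284 + 1.19)
  = 42.24 / 1.474 = 28.7 μM/s.

28.7 μM/s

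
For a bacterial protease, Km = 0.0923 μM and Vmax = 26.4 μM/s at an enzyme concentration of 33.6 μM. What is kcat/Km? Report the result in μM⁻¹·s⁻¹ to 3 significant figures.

8.51 μM⁻¹·s⁻¹

kcat = Vmax/[E]total = 26.4/33.6 = 0.786 s⁻¹.
kcat/Km = 0.786/0.0923 = 8.51 μM⁻¹·s⁻¹.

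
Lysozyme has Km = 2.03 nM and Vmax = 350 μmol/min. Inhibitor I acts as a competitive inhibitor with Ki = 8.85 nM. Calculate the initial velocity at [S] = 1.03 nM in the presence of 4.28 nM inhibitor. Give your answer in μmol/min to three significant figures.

α = 1 + [I]/Ki = 1 + 4.28/8.85 = 1.484.
For a competitive inhibitor, Vmax is unchanged and the apparent Km becomes α·Km: Km,app = 3.01 nM, Vmax,app = 350 μmol/min.
v = Vmax,app·[S]/(Km,app + [S]) = 350 × 1.03/(3.01 + 1.03) = 89.2 μmol/min.

89.2 μmol/min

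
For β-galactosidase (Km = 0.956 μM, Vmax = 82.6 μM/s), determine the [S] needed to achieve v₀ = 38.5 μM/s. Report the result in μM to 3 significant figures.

The required fractional saturation is v/Vmax = 38.5/82.6 = 0.4661.
Then [S]/(Km+[S]) = 0.4661 ⇒ [S] = 0.956 × 0.4661/(1 − 0.4661) = 0.835 μM.

0.835 μM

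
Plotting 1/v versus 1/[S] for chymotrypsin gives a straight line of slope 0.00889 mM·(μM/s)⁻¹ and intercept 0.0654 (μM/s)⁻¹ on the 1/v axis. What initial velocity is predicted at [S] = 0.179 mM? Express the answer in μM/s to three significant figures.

8.69 μM/s

The y-intercept is 1/Vmax, so Vmax = 1/0.0654 = 15.3 μM/s.
The slope is Km/Vmax, so Km = 0.00889 × 15.3 = 0.136 mM.
Then v = 15.3 × 0.179/(0.136 + 0.179) = 8.69 μM/s.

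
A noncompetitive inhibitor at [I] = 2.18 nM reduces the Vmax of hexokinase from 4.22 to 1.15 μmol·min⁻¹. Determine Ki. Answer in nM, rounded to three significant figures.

Noncompetitive: Vmax,app = Vmax/α with α = 1 + [I]/Ki.
α = Vmax/Vmax,app = 4.22/1.15 = 3.670.
Since α = 1 + [I]/Ki, [I]/Ki = 3.670 − 1 = 2.670 and Ki = 2.18/2.670 = 0.817 nM.

0.817 nM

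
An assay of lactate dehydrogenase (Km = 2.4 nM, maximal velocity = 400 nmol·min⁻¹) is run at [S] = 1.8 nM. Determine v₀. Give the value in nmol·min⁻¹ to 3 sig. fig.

171 nmol·min⁻¹

[S]/(Km+[S]) = 1.8/4.200 = 0.4286, the fractional saturation.
v = 0.4286 × Vmax = 0.4286 × 400 = 171 nmol·min⁻¹.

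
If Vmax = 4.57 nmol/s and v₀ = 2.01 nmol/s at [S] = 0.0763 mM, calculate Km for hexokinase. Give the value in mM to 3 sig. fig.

0.0972 mM

v/Vmax = 2.01/4.57 = 0.4398 = [S]/(Km+[S]).
So Km + [S] = [S]/0.4398 = 0.1735 mM, giving Km = 0.1735 − 0.0763 = 0.0972 mM.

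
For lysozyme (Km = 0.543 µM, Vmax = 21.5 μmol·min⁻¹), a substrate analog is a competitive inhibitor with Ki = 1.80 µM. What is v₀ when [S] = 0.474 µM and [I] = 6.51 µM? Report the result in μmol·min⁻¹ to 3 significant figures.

With α = 1 + [I]/Ki = 1 + 6.51/1.80 = 4.617, the competitive rate law is v = Vmax[S] / (αKm + [S]).
v = 21.5×0.474 / (4.617×0.543 + 0.474) = 10.19/2.981 = 3.42 μmol·min⁻¹.

3.42 μmol·min⁻¹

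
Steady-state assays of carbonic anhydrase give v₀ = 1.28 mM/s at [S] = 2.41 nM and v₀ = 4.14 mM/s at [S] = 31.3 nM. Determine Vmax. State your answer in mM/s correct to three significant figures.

In reciprocal form, 1/v = (Km/Vmax)·(1/[S]) + 1/Vmax. The two points give (1/[S], 1/v) = (0.4149, 0.7812) and (0.03195, 0.2415).
Slope = (0.7812 − 0.2415)/(0.4149 − 0.03195) = 1.409; intercept = 0.7812 − 1.409×0.4149 = 0.1965.
Vmax = 1/intercept = 5.09 mM/s; Km = slope × Vmax = 1.409 × 5.09 = 7.17 nM.

5.09 mM/s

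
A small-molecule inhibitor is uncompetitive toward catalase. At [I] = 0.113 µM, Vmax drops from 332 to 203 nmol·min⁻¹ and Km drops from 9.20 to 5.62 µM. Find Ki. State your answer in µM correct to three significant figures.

0.178 µM

Uncompetitive: Vmax,app = Vmax/α (and Km,app = Km/α) with α = 1 + [I]/Ki.
α = Vmax/Vmax,app = 332/203 = 1.635.
Since α = 1 + [I]/Ki, [I]/Ki = 1.635 − 1 = 0.6355 and Ki = 0.113/0.6355 = 0.178 µM.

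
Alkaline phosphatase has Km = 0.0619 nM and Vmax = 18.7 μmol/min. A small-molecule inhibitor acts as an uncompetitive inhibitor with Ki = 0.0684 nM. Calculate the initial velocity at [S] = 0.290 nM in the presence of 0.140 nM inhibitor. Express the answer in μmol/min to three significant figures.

5.74 μmol/min

α = 1 + [I]/Ki = 1 + 0.140/0.0684 = 3.047.
For an uncompetitive inhibitor, both parameters are divided by α, giving Vmax/α and Km/α: Km,app = 0.0203 nM, Vmax,app = 6.14 μmol/min.
v = Vmax,app·[S]/(Km,app + [S]) = 6.14 × 0.290/(0.0203 + 0.290) = 5.74 μmol/min.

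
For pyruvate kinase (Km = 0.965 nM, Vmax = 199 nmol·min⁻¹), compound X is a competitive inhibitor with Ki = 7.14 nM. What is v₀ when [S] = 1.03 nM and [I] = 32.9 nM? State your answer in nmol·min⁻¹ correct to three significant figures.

α = 1 + [I]/Ki = 1 + 32.9/7.14 = 5.608.
For a competitive inhibitor, Vmax is unchanged and the apparent Km becomes α·Km: Km,app = 5.41 nM, Vmax,app = 199 nmol·min⁻¹.
v = Vmax,app·[S]/(Km,app + [S]) = 199 × 1.03/(5.41 + 1.03) = 31.8 nmol·min⁻¹.

31.8 nmol·min⁻¹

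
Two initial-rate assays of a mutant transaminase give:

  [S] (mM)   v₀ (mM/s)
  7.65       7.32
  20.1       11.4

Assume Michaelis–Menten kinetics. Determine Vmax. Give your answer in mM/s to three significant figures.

In reciprocal form, 1/v = (Km/Vmax)·(1/[S]) + 1/Vmax. The two points give (1/[S], 1/v) = (0.1307, 0.1366) and (0.04975, 0.08772).
Slope = (0.1366 − 0.08772)/(0.1307 − 0.04975) = 0.6039; intercept = 0.1366 − 0.6039×0.1307 = 0.05768.
Vmax = 1/intercept = 17.3 mM/s; Km = slope × Vmax = 0.6039 × 17.3 = 10.5 mM.

17.3 mM/s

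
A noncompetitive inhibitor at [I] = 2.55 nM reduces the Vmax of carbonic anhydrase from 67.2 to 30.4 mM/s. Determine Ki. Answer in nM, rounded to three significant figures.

Noncompetitive: Vmax,app = Vmax/α with α = 1 + [I]/Ki.
α = Vmax/Vmax,app = 67.2/30.4 = 2.211.
Since α = 1 + [I]/Ki, [I]/Ki = 2.211 − 1 = 1.211 and Ki = 2.55/1.211 = 2.11 nM.

2.11 nM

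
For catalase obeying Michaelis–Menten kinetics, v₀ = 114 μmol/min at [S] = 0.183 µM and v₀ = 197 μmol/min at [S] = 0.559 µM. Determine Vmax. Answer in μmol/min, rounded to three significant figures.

305 μmol/min

From v = Vmax[S]/(Km+[S]), each point gives Vmax = v(Km+[S])/[S].
Equating: 114(Km+0.183)/0.183 = 197(Km+0.559)/0.559.
623.0·Km + 114 = 352.4·Km + 197, so (623.0 − 352.4)·Km = 197 − 114.
Km = 83.00/270.5 = 0.307 µM; then Vmax = 114(0.307+0.183)/0.183 = 305 μmol/min.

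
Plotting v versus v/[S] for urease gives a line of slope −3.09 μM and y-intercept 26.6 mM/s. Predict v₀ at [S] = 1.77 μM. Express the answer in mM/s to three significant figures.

In the Eadie–Hofstee form v = Vmax − Km·(v/[S]), the slope is −Km and the intercept is Vmax, so Km = 3.09 μM and Vmax = 26.6 mM/s.
v = 26.6 × 1.77/(3.09 + 1.77) = 9.69 mM/s.

9.69 mM/s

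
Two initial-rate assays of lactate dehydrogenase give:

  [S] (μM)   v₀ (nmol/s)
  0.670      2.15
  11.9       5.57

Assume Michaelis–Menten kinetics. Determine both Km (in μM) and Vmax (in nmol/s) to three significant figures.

In reciprocal form, 1/v = (Km/Vmax)·(1/[S]) + 1/Vmax. The two points give (1/[S], 1/v) = (1.493, 0.4651) and (0.08403, 0.1795).
Slope = (0.4651 − 0.1795)/(1.493 − 0.08403) = 0.2028; intercept = 0.4651 − 0.2028×1.493 = 0.1625.
Vmax = 1/intercept = 6.15 nmol/s; Km = slope × Vmax = 0.2028 × 6.15 = 1.25 μM.

Km = 1.25 μM; Vmax = 6.15 nmol/s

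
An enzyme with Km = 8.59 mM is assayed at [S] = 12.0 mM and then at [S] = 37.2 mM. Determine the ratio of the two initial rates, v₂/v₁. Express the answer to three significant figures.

1.39

The fractional saturations are [S]/(Km+[S]) = 12.0/20.59 = 0.5828 and 37.2/45.79 = 0.8124.
v₂/v₁ is just their ratio: 0.8124/0.5828 = 1.39.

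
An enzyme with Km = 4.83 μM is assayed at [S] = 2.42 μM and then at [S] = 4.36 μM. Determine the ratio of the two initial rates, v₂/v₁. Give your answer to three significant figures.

The fractional saturations are [S]/(Km+[S]) = 2.42/7.250 = 0.3338 and 4.36/9.190 = 0.4744.
v₂/v₁ is just their ratio: 0.4744/0.3338 = 1.42.

1.42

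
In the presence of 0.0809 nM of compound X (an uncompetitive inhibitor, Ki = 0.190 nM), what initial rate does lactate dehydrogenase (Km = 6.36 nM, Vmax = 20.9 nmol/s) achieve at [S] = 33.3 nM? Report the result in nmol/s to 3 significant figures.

12.9 nmol/s

With α = 1 + [I]/Ki = 1 + 0.0809/0.190 = 1.426, the uncompetitive rate law is v = (Vmax/α)·[S] / (Km/α + [S]).
v = (20.9/1.426)×33.3 / (6.36/1.426 + 33.3) = 488.1/37.76 = 12.9 nmol/s.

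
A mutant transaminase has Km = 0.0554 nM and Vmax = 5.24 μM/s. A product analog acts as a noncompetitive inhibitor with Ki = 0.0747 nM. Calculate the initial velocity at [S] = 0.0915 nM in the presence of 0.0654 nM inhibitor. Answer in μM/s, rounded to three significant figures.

1.74 μM/s

With α = 1 + [I]/Ki = 1 + 0.0654/0.0747 = 1.876, the noncompetitive rate law is v = (Vmax/α)·[S] / (Km + [S]).
v = (5.24/1.876)×0.0915 / (0.0554 + 0.0915) = 0.2556/0.1469 = 1.74 μM/s.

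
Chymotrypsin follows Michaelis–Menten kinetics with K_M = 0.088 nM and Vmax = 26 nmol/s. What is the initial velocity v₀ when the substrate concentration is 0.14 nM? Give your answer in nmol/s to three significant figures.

16.0 nmol/s

[S]/(Km+[S]) = 0.14/0.2280 = 0.6140, the fractional saturation.
v = 0.6140 × Vmax = 0.6140 × 26 = 16.0 nmol/s.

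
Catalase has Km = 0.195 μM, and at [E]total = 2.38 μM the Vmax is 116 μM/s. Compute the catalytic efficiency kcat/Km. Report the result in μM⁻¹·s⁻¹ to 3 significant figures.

250 μM⁻¹·s⁻¹

kcat = Vmax/[E]total = 116/2.38 = 48.7 s⁻¹.
kcat/Km = 48.7/0.195 = 250 μM⁻¹·s⁻¹.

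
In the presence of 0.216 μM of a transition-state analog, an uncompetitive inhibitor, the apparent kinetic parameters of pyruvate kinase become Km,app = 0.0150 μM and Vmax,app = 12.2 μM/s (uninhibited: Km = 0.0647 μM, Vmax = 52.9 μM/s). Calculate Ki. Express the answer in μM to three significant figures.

Uncompetitive: Vmax,app = Vmax/α (and Km,app = Km/α) with α = 1 + [I]/Ki.
α = Vmax/Vmax,app = 52.9/12.2 = 4.336.
Ki = [I]/(α − 1) = 0.216/3.336 = 0.0647 μM.

0.0647 μM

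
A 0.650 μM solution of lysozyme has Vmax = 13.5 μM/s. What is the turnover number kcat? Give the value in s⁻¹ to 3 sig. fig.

kcat = Vmax/[E]total = 13.5 μM/s / 0.650 μM = 20.8 s⁻¹.

20.8 s⁻¹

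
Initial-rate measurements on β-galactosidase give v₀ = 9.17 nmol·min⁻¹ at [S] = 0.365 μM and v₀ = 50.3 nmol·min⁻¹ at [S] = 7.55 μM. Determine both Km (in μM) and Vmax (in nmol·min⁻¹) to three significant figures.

Km = 2.23 μM; Vmax = 65.1 nmol·min⁻¹

In reciprocal form, 1/v = (Km/Vmax)·(1/[S]) + 1/Vmax. The two points give (1/[S], 1/v) = (2.740, 0.1091) and (0.1325, 0.01988).
Slope = (0.1091 − 0.01988)/(2.740 − 0.1325) = 0.03420; intercept = 0.1091 − 0.03420×2.740 = 0.01535.
Vmax = 1/intercept = 65.1 nmol·min⁻¹; Km = slope × Vmax = 0.03420 × 65.1 = 2.23 μM.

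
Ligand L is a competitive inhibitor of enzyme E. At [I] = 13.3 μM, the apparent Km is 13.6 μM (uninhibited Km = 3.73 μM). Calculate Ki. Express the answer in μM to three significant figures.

5.03 μM

Competitive: Km,app = α·Km with α = 1 + [I]/Ki.
α = Km,app/Km = 13.6/3.73 = 3.646.
Ki = [I]/(α − 1) = 13.3/2.646 = 5.03 μM.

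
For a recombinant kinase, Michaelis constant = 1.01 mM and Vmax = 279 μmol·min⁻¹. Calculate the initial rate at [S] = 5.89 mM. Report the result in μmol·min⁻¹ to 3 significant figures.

[S]/(Km+[S]) = 5.89/6.900 = 0.8536, the fractional saturation.
v = 0.8536 × Vmax = 0.8536 × 279 = 238 μmol·min⁻¹.

238 μmol·min⁻¹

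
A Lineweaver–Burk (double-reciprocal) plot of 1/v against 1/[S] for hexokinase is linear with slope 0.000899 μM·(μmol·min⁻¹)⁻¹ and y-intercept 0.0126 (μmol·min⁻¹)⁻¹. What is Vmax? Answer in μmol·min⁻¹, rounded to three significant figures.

79.4 μmol·min⁻¹

The y-intercept of a Lineweaver–Burk plot equals 1/Vmax, so Vmax = 1/0.0126 = 79.4 μmol·min⁻¹.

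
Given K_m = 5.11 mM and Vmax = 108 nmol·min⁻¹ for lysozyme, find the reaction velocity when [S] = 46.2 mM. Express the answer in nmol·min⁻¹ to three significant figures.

97.2 nmol·min⁻¹

v = Vmax·[S]/(Km + [S]) = 108 × 46.2 / (5.11 + 46.2)
  = 4990 / 51.31 = 97.2 nmol·min⁻¹.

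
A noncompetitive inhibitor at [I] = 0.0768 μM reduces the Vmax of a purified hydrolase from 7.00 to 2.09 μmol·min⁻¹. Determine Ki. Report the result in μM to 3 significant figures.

0.0327 μM

Noncompetitive: Vmax,app = Vmax/α with α = 1 + [I]/Ki.
α = Vmax/Vmax,app = 7.00/2.09 = 3.349.
Ki = [I]/(α − 1) = 0.0768/2.349 = 0.0327 μM.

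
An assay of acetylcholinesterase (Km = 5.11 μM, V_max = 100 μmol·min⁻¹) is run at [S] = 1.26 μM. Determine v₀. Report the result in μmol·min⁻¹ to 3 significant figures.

[S]/(Km+[S]) = 1.26/6.370 = 0.1978, the fractional saturation.
v = 0.1978 × Vmax = 0.1978 × 100 = 19.8 μmol·min⁻¹.

19.8 μmol·min⁻¹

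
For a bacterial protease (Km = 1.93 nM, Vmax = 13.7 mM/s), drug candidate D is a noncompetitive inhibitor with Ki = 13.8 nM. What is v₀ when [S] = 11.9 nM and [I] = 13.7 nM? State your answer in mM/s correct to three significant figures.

α = 1 + [I]/Ki = 1 + 13.7/13.8 = 1.993.
For a noncompetitive inhibitor, Vmax is reduced to Vmax/α while Km is unchanged: Km,app = 1.93 nM, Vmax,app = 6.87 mM/s.
v = Vmax,app·[S]/(Km,app + [S]) = 6.87 × 11.9/(1.93 + 11.9) = 5.92 mM/s.

5.92 mM/s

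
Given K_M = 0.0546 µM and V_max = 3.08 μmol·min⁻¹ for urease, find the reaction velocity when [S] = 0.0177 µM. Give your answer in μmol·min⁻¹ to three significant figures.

0.754 μmol·min⁻¹

[S]/(Km+[S]) = 0.0177/0.07230 = 0.2448, the fractional saturation.
v = 0.2448 × Vmax = 0.2448 × 3.08 = 0.754 μmol·min⁻¹.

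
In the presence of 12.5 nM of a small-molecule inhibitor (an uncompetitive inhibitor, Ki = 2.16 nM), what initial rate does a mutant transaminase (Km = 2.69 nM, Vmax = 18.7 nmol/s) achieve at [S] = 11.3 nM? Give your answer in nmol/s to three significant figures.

2.66 nmol/s

α = 1 + [I]/Ki = 1 + 12.5/2.16 = 6.787.
For an uncompetitive inhibitor, both parameters are divided by α, giving Vmax/α and Km/α: Km,app = 0.396 nM, Vmax,app = 2.76 nmol/s.
v = Vmax,app·[S]/(Km,app + [S]) = 2.76 × 11.3/(0.396 + 11.3) = 2.66 nmol/s.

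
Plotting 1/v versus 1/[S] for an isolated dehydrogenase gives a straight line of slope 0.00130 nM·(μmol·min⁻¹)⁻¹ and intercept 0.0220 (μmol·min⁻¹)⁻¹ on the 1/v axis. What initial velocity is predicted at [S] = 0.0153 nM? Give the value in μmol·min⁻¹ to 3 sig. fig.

The y-intercept is 1/Vmax, so Vmax = 1/0.0220 = 45.5 μmol·min⁻¹.
The slope is Km/Vmax, so Km = 0.00130 × 45.5 = 0.0591 nM.
Then v = 45.5 × 0.0153/(0.0591 + 0.0153) = 9.35 μmol·min⁻¹.

9.35 μmol·min⁻¹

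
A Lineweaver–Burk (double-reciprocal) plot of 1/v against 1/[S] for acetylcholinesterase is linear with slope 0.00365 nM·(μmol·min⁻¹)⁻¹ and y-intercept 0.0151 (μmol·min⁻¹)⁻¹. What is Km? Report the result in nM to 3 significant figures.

y-intercept = 1/Vmax ⇒ Vmax = 66.2 μmol·min⁻¹; slope = Km/Vmax ⇒ Km = slope × Vmax.
Km = 0.00365 × 66.2 = 0.242 nM.

0.242 nM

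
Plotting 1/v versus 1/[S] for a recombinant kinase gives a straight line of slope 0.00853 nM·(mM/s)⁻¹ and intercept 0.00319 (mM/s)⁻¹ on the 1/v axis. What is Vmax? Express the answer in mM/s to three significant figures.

313 mM/s

The y-intercept of a Lineweaver–Burk plot equals 1/Vmax, so Vmax = 1/0.00319 = 313 mM/s.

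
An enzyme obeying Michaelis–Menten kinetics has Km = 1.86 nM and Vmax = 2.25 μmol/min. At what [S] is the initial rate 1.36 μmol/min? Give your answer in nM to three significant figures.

The required fractional saturation is v/Vmax = 1.36/2.25 = 0.6044.
Then [S]/(Km+[S]) = 0.6044 ⇒ [S] = 1.86 × 0.6044/(1 − 0.6044) = 2.84 nM.

2.84 nM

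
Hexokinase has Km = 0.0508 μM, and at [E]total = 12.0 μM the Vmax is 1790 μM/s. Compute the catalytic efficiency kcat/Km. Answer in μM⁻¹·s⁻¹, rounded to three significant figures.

2940 μM⁻¹·s⁻¹

kcat = Vmax/[E]total = 1790/12.0 = 149 s⁻¹.
kcat/Km = 149/0.0508 = 2940 μM⁻¹·s⁻¹.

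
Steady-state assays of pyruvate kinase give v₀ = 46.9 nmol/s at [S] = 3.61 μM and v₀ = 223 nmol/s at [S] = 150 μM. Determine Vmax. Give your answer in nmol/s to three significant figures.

246 nmol/s

From v = Vmax[S]/(Km+[S]), each point gives Vmax = v(Km+[S])/[S].
Equating: 46.9(Km+3.61)/3.61 = 223(Km+150)/150.
12.99·Km + 46.9 = 1.487·Km + 223, so (12.99 − 1.487)·Km = 223 − 46.9.
Km = 176.1/11.51 = 15.3 μM; then Vmax = 46.9(15.3+3.61)/3.61 = 246 nmol/s.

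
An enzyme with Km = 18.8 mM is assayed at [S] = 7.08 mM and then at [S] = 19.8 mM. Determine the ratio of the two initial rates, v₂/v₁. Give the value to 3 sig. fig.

1.88

Since Vmax cancels, v₂/v₁ = [S]₂(Km+[S]₁) / [S]₁(Km+[S]₂).
= 19.8×(18.8+7.08) / (7.08×(18.8+19.8)) = 512.4/273.3 = 1.88.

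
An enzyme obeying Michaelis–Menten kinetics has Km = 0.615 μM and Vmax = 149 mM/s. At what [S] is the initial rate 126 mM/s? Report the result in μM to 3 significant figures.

3.37 μM

The required fractional saturation is v/Vmax = 126/149 = 0.8456.
Then [S]/(Km+[S]) = 0.8456 ⇒ [S] = 0.615 × 0.8456/(1 − 0.8456) = 3.37 μM.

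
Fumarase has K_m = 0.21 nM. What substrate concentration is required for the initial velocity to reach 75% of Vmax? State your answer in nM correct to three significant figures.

v/Vmax = [S]/(Km+[S]) = 0.75, so [S] = Km·0.75/(1 − 0.75) = 0.21 × 3.000.
[S] = 0.630 nM.

0.630 nM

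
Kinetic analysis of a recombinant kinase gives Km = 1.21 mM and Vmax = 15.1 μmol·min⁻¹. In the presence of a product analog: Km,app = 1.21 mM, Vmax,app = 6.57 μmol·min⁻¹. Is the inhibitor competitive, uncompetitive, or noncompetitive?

Vmax decreases (15.1 → 6.57 μmol·min⁻¹) while Km is unchanged — pure noncompetitive inhibition.

noncompetitive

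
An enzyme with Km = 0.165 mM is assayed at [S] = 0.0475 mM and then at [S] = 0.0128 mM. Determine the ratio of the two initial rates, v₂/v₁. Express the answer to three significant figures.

0.322

Since Vmax cancels, v₂/v₁ = [S]₂(Km+[S]₁) / [S]₁(Km+[S]₂).
= 0.0128×(0.165+0.0475) / (0.0475×(0.165+0.0128)) = 0.002720/0.008446 = 0.322.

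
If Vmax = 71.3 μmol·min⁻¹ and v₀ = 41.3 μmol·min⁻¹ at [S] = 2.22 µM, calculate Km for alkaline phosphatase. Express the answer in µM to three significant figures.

From v = Vmax[S]/(Km+[S]), Km = [S](Vmax − v)/v.
Km = 2.22 × (71.3 − 41.3) / 41.3 = 66.60/41.3 = 1.61 µM.

1.61 µM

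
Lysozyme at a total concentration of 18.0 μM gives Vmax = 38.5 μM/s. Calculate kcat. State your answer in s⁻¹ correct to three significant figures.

kcat = Vmax/[E]total = 38.5 μM/s / 18.0 μM = 2.14 s⁻¹.

2.14 s⁻¹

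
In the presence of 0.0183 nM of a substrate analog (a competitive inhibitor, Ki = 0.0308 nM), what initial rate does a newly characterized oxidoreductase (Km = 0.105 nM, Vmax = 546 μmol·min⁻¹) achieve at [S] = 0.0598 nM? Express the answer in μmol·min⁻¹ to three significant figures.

With α = 1 + [I]/Ki = 1 + 0.0183/0.0308 = 1.594, the competitive rate law is v = Vmax[S] / (αKm + [S]).
v = 546×0.0598 / (1.594×0.105 + 0.0598) = 32.65/0.2272 = 144 μmol·min⁻¹.

144 μmol·min⁻¹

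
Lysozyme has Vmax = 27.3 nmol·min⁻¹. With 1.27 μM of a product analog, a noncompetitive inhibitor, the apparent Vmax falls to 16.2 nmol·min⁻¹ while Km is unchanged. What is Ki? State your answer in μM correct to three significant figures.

1.85 μM

Noncompetitive: Vmax,app = Vmax/α with α = 1 + [I]/Ki.
α = Vmax/Vmax,app = 27.3/16.2 = 1.685.
Ki = [I]/(α − 1) = 1.27/0.6852 = 1.85 μM.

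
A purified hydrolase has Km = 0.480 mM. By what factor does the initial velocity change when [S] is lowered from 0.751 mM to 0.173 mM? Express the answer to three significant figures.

The fractional saturations are [S]/(Km+[S]) = 0.751/1.231 = 0.6101 and 0.173/0.6530 = 0.2649.
v₂/v₁ is just their ratio: 0.2649/0.6101 = 0.434.

0.434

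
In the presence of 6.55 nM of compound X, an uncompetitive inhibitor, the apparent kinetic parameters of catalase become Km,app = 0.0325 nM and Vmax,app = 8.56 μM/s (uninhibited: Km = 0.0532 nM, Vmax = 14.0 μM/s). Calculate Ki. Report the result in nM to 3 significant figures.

Uncompetitive: Vmax,app = Vmax/α (and Km,app = Km/α) with α = 1 + [I]/Ki.
α = Vmax/Vmax,app = 14.0/8.56 = 1.636.
Ki = [I]/(α − 1) = 6.55/0.6355 = 10.3 nM.

10.3 nM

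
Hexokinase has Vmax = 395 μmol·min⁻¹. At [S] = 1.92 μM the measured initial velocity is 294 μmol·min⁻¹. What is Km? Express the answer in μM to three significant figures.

From v = Vmax[S]/(Km+[S]), Km = [S](Vmax − v)/v.
Km = 1.92 × (395 − 294) / 294 = 193.9/294 = 0.660 μM.

0.660 μM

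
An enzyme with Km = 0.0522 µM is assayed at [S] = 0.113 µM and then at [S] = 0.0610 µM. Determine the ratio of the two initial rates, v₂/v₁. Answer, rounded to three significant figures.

0.788

The fractional saturations are [S]/(Km+[S]) = 0.113/0.1652 = 0.6840 and 0.0610/0.1132 = 0.5389.
v₂/v₁ is just their ratio: 0.5389/0.6840 = 0.788.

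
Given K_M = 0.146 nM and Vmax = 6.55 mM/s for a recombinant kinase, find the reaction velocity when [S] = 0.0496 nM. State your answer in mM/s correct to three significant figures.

1.66 mM/s

v = Vmax·[S]/(Km + [S]) = 6.55 × 0.0496 / (0.146 + 0.0496)
  = 0.3249 / 0.1956 = 1.66 mM/s.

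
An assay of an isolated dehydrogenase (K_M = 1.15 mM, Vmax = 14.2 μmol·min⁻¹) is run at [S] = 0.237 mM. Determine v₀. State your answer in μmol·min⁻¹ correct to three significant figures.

[S]/(Km+[S]) = 0.237/1.387 = 0.1709, the fractional saturation.
v = 0.1709 × Vmax = 0.1709 × 14.2 = 2.43 μmol·min⁻¹.

2.43 μmol·min⁻¹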